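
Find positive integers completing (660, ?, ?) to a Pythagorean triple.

We need the other leg and hypotenuse such that 660² + x² = c².
Take x = 259, c = 709: 660² + 259² = 435600 + 67081 = 502681 = 709² ✓
Triple: (259, 660, 709)

(259, 660, 709)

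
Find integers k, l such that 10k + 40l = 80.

Step 1: Check solvability.
gcd(10, 40) = 10
Since 10 divides 80, solutions exist.

Step 2: Apply extended Euclidean algorithm to find gcd.
We find integers such that 10*x0 + 40*y0 = 10

Step 3: Scale the particular solution.
Multiply by 80/10 = 8:
k = 8, l = 0

Step 4: Verify.
10*(8) + 40*(0) = 80 = 80 ✓

k = 8, l = 0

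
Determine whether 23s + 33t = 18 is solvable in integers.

Step 1: Compute gcd(23, 33).
gcd(23, 33) = 1

Step 2: Check divisibility.
Does 1 divide 18? 18 = 1 x 18, so yes.

By the theorem on linear Diophantine equations, 23s + 33t = 18 has integer solutions if and only if gcd(23, 33) divides 18. Since 1 | 18, solutions exist.

Yes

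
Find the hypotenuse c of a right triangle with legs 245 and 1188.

c² = a² + b² = 245² + 1188² = 60025 + 1411344 = 1471369
c = sqrt(1471369) = 1213

1213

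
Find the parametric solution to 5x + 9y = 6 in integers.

Step 1: Compute gcd(5, 9) = 1.
Since 1 divides 6, solutions exist.

Step 2: Find a particular solution using extended Euclidean algorithm.
We get x₀ = 12, y₀ = -6.
Check: 5*12 + 9*-6 = 6 = 6 ✓

Step 3: Write the general solution.
x = 12 + (9/1)t = 12 + 9t
y = -6 - (5/1)t = -6 - 5t
for any integer t.

x = 12 + 9t, y = -6 - 5t for integer t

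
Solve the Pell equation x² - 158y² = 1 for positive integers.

We seek the smallest positive integers (x, y) with x² - 158y² = 1, i.e., x² = 158y² + 1.
Try successive y values:
y = 1: x² = 158·1² + 1 = 159, not a perfect square
y = 2: x² = 158·2² + 1 = 633, not a perfect square
y = 3: x² = 158·3² + 1 = 1423, not a perfect square
... continuing the search (or via continued fractions) ...
y = 616: x² = 158·616² + 1 = 59954049, x = 7743 ✓

Verify: 7743² - 158·616² = 59954049 - 59954048 = 1 ✓

x = 7743, y = 616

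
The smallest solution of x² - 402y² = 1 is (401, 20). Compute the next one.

Solutions to x² - Dy² = 1 are generated by powers of (x₀ + y₀√D).
The next solution satisfies x₁ + y₁√402 = (x₀ + y₀√402)², giving:
x₁ = x₀² + 402y₀² = 401² + 402·20² = 160801 + 160800 = 321601
y₁ = 2x₀y₀ = 2·401·20 = 16040

Verify: 321601² - 402·16040² = 103427203201 - 103427203200 = 1 ✓

x = 321601, y = 16040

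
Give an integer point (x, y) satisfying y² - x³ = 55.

Try small integer x values and check whether x³ + 55 is a perfect square.
x = 9: x³ + 55 = 9³ + 55 = 729 + 55 = 784
Is 784 a perfect square? 28² = 784 ✓
So (x, y) = (9, 28) is a solution.

x = 9, y = 28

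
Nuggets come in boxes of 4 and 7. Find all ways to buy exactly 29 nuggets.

We need non-negative integers (x, y) with 4x + 7y = 29.
For each x in 0..7, check if 29 - 4x is a non-negative multiple of 7.
x = 2: 7y = 21, y = 3 ✓

(2 boxes of 4, 3 boxes of 7)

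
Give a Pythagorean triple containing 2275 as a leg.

We need the other leg and hypotenuse such that 2275² + x² = c².
Take x = 1596, c = 2779: 2275² + 1596² = 5175625 + 2547216 = 7722841 = 2779² ✓
Triple: (2275, 1596, 2779)

(2275, 1596, 2779)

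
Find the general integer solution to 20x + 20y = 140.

Step 1: Compute gcd(20, 20) = 20.
Since 20 divides 140, solutions exist.

Step 2: Find a particular solution using extended Euclidean algorithm.
We get x₀ = 0, y₀ = 7.
Check: 20*0 + 20*7 = 140 = 140 ✓

Step 3: Write the general solution.
x = 0 + (20/20)t = 0 + 1t
y = 7 - (20/20)t = 7 - 1t
for any integer t.

x = 0 + 1t, y = 7 - 1t for integer t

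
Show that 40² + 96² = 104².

Compute a² + b² = 40² + 96² = 1600 + 9216 = 10816
Compute c² = 104² = 10816
Since 10816 = 10816, confirmed.

Yes, it is a Pythagorean triple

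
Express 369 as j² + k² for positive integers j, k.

We need to find integers j, k > 0 such that j² + k² = 369.
Trying j = 12: k² = 369 - 12² = 369 - 144 = 225
k = 15
Check: 12² + 15² = 144 + 225 = 369 ✓

369 = 12² + 15²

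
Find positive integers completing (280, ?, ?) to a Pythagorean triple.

We need the other leg and hypotenuse such that 280² + x² = c².
Take x = 351, c = 449: 280² + 351² = 78400 + 123201 = 201601 = 449² ✓
Triple: (351, 280, 449)

(351, 280, 449)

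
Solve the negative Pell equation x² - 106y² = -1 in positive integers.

We need x² = 106y² - 1. Try successive y:
y = 1: x² = 106·1² - 1 = 105, not a perfect square
y = 2: x² = 106·2² - 1 = 423, not a perfect square
y = 3: x² = 106·3² - 1 = 953, not a perfect square
...
y = 389: x² = 106·389² - 1 = 16040025 = 4005² ✓
Check: 4005² - 106·389² = 16040025 - 16040026 = -1 ✓

x = 4005, y = 389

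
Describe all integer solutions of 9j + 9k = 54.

Step 1: Compute gcd(9, 9) = 9.
Since 9 divides 54, solutions exist.

Step 2: Find a particular solution using extended Euclidean algorithm.
We get j₀ = 0, k₀ = 6.
Check: 9*0 + 9*6 = 54 = 54 ✓

Step 3: Write the general solution.
j = 0 + (9/9)t = 0 + 1t
k = 6 - (9/9)t = 6 - 1t
for any integer t.

j = 0 + 1t, k = 6 - 1t for integer t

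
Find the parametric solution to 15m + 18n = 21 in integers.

Step 1: Compute gcd(15, 18) = 3.
Since 3 divides 21, solutions exist.

Step 2: Find a particular solution using extended Euclidean algorithm.
We get m₀ = -7, n₀ = 7.
Check: 15*-7 + 18*7 = 21 = 21 ✓

Step 3: Write the general solution.
m = -7 + (18/3)t = -7 + 6t
n = 7 - (15/3)t = 7 - 5t
for any integer t.

m = -7 + 6t, n = 7 - 5t for integer t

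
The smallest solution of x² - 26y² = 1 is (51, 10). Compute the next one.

Solutions to x² - Dy² = 1 are generated by powers of (x₀ + y₀√D).
The next solution satisfies x₁ + y₁√26 = (x₀ + y₀√26)², giving:
x₁ = x₀² + 26y₀² = 51² + 26·10² = 2601 + 2600 = 5201
y₁ = 2x₀y₀ = 2·51·10 = 1020

Verify: 5201² - 26·1020² = 27050401 - 27050400 = 1 ✓

x = 5201, y = 1020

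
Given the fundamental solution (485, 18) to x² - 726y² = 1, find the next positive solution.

Solutions to x² - Dy² = 1 are generated by powers of (x₀ + y₀√D).
The next solution satisfies x₁ + y₁√726 = (x₀ + y₀√726)², giving:
x₁ = x₀² + 726y₀² = 485² + 726·18² = 235225 + 235224 = 470449
y₁ = 2x₀y₀ = 2·485·18 = 17460

Verify: 470449² - 726·17460² = 221322261601 - 221322261600 = 1 ✓

x = 470449, y = 17460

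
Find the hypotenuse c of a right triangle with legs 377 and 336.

c² = a² + b² = 377² + 336² = 142129 + 112896 = 255025
c = 505

505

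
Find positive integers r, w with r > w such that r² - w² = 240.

Factor: r² - w² = (r+w)(r-w) = 240.
We need two factors of 240 with the same parity.
Use r+w = 120 and r-w = 2 (product 120·2 = 240).
Adding: 2r = 122, so r = 61.
Subtracting: 2w = 118, so w = 59.
Check: 61² - 59² = 3721 - 3481 = 240 ✓

r = 61, w = 59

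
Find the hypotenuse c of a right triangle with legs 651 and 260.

c² = a² + b² = 651² + 260² = 423801 + 67600 = 491401
c = sqrt(491401) = 701

701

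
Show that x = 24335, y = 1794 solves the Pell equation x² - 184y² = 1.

Compute x² = 24335² = 592192225
Compute 184y² = 184·1794² = 184·3218436 = 592192224
x² - 184y² = 592192225 - 592192224 = 1
Since this equals 1, (24335, 1794) is a solution.

Yes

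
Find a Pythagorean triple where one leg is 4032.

We need the other leg and hypotenuse such that 4032² + x² = c².
Take x = 1110, c = 4182: 4032² + 1110² = 16257024 + 1232100 = 17489124 = 4182² ✓
Triple: (1110, 4032, 4182)

(1110, 4032, 4182)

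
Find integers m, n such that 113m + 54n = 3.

Step 1: Check solvability.
gcd(113, 54) = 1
Since 1 divides 3, solutions exist.

Step 2: Apply extended Euclidean algorithm to find gcd.
We find integers such that 113*x0 + 54*y0 = 1

Step 3: Scale the particular solution.
Multiply by 3/1 = 3:
m = 33, n = -69

Step 4: Verify.
113*(33) + 54*(-69) = 3 = 3 ✓

m = 33, n = -69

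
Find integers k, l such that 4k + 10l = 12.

Step 1: Check solvability.
gcd(4, 10) = 2
Since 2 divides 12, solutions exist.

Step 2: Apply extended Euclidean algorithm to find gcd.
We find integers such that 4*x0 + 10*y0 = 2

Step 3: Scale the particular solution.
Multiply by 12/2 = 6:
k = -12, l = 6

Step 4: Verify.
4*(-12) + 10*(6) = 12 = 12 ✓

k = -12, l = 6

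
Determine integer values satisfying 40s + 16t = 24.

Step 1: Check solvability.
gcd(40, 16) = 8
Since 8 divides 24, solutions exist.

Step 2: Apply extended Euclidean algorithm to find gcd.
We find integers such that 40*x0 + 16*y0 = 8

Step 3: Scale the particular solution.
Multiply by 24/8 = 3:
s = 3, t = -6

Step 4: Verify.
40*(3) + 16*(-6) = 24 = 24 ✓

s = 3, t = -6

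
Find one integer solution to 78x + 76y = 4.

Step 1: Check solvability.
gcd(78, 76) = 2
Since 2 divides 4, solutions exist.

Step 2: Apply extended Euclidean algorithm to find gcd.
We find integers such that 78*x0 + 76*y0 = 2

Step 3: Scale the particular solution.
Multiply by 4/2 = 2:
x = 2, y = -2

Step 4: Verify.
78*(2) + 76*(-2) = 4 = 4 ✓

x = 2, y = -2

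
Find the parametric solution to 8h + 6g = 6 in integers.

Step 1: Compute gcd(8, 6) = 2.
Since 2 divides 6, solutions exist.

Step 2: Find a particular solution using extended Euclidean algorithm.
We get h₀ = 3, g₀ = -3.
Check: 8*3 + 6*-3 = 6 = 6 ✓

Step 3: Write the general solution.
h = 3 + (6/2)t = 3 + 3t
g = -3 - (8/2)t = -3 - 4t
for any integer t.

h = 3 + 3t, g = -3 - 4t for integer t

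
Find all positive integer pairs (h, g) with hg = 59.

The positive divisors of 59 are: 1, 59.
Each divisor d gives the pair (d, 59/d):
(1, 59), (59, 1)

(1, 59), (59, 1)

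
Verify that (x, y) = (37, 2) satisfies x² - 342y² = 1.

Compute x² = 37² = 1369
Compute 342y² = 342·2² = 342·4 = 1368
x² - 342y² = 1369 - 1368 = 1
Since this equals 1, (37, 2) is a solution.

Yes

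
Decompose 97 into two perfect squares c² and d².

We need to find integers c, d > 0 such that c² + d² = 97.
Trying c = 4: d² = 97 - 4² = 97 - 16 = 81
d = 9
Check: 4² + 9² = 16 + 81 = 97 ✓

97 = 4² + 9²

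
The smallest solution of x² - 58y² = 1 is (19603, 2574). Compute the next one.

Solutions to x² - Dy² = 1 are generated by powers of (x₀ + y₀√D).
The next solution satisfies x₁ + y₁√58 = (x₀ + y₀√58)², giving:
x₁ = x₀² + 58y₀² = 19603² + 58·2574² = 384277609 + 384277608 = 768555217
y₁ = 2x₀y₀ = 2·19603·2574 = 100916244

Verify: 768555217² - 58·100916244² = 590677121577917089 - 590677121577917088 = 1 ✓

x = 768555217, y = 100916244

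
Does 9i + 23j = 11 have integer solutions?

Step 1: Compute gcd(9, 23).
gcd(9, 23) = 1

Step 2: Check divisibility.
Does 1 divide 11? 11 = 1 x 11, so yes.

By the theorem on linear Diophantine equations, 9i + 23j = 11 has integer solutions if and only if gcd(9, 23) divides 11. Since 1 | 11, solutions exist.

Yes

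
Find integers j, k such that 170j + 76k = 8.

Step 1: Check solvability.
gcd(170, 76) = 2
Since 2 divides 8, solutions exist.

Step 2: Apply extended Euclidean algorithm to find gcd.
We find integers such that 170*x0 + 76*y0 = 2

Step 3: Scale the particular solution.
Multiply by 8/2 = 4:
j = 68, k = -152

Step 4: Verify.
170*(68) + 76*(-152) = 8 = 8 ✓

j = 68, k = -152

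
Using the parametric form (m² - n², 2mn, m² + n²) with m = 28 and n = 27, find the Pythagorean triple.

a = m² - n² = 28² - 27² = 784 - 729 = 55
b = 2mn = 2·28·27 = 1512
c = m² + n² = 784 + 729 = 1513
Verify: 55² + 1512² = 3025 + 2286144 = 2289169 = 1513² ✓

(55, 1512, 1513)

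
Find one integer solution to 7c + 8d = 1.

Step 1: Check solvability.
gcd(7, 8) = 1
Since 1 divides 1, solutions exist.

Step 2: Apply extended Euclidean algorithm to find gcd.
We find integers such that 7*x0 + 8*y0 = 1

Step 3: Scale the particular solution.
Multiply by 1/1 = 1:
c = -1, d = 1

Step 4: Verify.
7*(-1) + 8*(1) = 1 = 1 ✓

c = -1, d = 1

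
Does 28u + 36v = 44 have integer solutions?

Step 1: Compute gcd(28, 36).
gcd(28, 36) = 4

Step 2: Check divisibility.
Does 4 divide 44? 44 = 4 x 11, so yes.

By the theorem on linear Diophantine equations, 28u + 36v = 44 has integer solutions if and only if gcd(28, 36) divides 44. Since 4 | 44, solutions exist.

Yes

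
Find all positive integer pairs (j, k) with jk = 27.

The positive divisors of 27 are: 1, 3, 9, 27.
Each divisor d gives the pair (d, 27/d):
(1, 27), (3, 9), (9, 3), (27, 1)

(1, 27), (3, 9), (9, 3), (27, 1)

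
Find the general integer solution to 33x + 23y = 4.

Step 1: Compute gcd(33, 23) = 1.
Since 1 divides 4, solutions exist.

Step 2: Find a particular solution using extended Euclidean algorithm.
We get x₀ = 28, y₀ = -40.
Check: 33*28 + 23*-40 = 4 = 4 ✓

Step 3: Write the general solution.
x = 28 + (23/1)t = 28 + 23t
y = -40 - (33/1)t = -40 - 33t
for any integer t.

x = 28 + 23t, y = -40 - 33t for integer t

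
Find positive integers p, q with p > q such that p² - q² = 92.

Factor: p² - q² = (p+q)(p-q) = 92.
We need two factors of 92 with the same parity.
Use p+q = 46 and p-q = 2 (product 46·2 = 92).
Adding: 2p = 48, so p = 24.
Subtracting: 2q = 44, so q = 22.
Check: 24² - 22² = 576 - 484 = 92 ✓

p = 24, q = 22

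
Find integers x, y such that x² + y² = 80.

We need to find integers x, y > 0 such that x² + y² = 80.
Trying x = 4: y² = 80 - 4² = 80 - 16 = 64
y = 8
Check: 4² + 8² = 16 + 64 = 80 ✓

80 = 4² + 8²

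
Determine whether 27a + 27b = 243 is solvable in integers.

Step 1: Compute gcd(27, 27).
gcd(27, 27) = 27

Step 2: Check divisibility.
Does 27 divide 243? 243 = 27 x 9, so yes.

By the theorem on linear Diophantine equations, 27a + 27b = 243 has integer solutions if and only if gcd(27, 27) divides 243. Since 27 | 243, solutions exist.

Yes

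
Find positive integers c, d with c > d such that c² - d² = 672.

Factor: c² - d² = (c+d)(c-d) = 672.
We need two factors of 672 with the same parity.
Use c+d = 336 and c-d = 2 (product 336·2 = 672).
Adding: 2c = 338, so c = 169.
Subtracting: 2d = 334, so d = 167.
Check: 169² - 167² = 28561 - 27889 = 672 ✓

c = 169, d = 167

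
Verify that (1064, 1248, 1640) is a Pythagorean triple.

Compute a² + b² = 1064² + 1248² = 1132096 + 1557504 = 2689600
Compute c² = 1640² = 2689600
Since 2689600 = 2689600, confirmed.

Yes, it is a Pythagorean triple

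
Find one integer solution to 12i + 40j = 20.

Step 1: Check solvability.
gcd(12, 40) = 4
Since 4 divides 20, solutions exist.

Step 2: Apply extended Euclidean algorithm to find gcd.
We find integers such that 12*x0 + 40*y0 = 4

Step 3: Scale the particular solution.
Multiply by 20/4 = 5:
i = -15, j = 5

Step 4: Verify.
12*(-15) + 40*(5) = 20 = 20 ✓

i = -15, j = 5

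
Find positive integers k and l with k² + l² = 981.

We need to find integers k, l > 0 such that k² + l² = 981.
Trying k = 9: l² = 981 - 9² = 981 - 81 = 900
l = 30
Check: 9² + 30² = 81 + 900 = 981 ✓

981 = 9² + 30²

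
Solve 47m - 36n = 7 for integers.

Step 1: Check solvability.
gcd(47, 36) = 1
Since 1 divides 7, solutions exist.

Step 2: Apply extended Euclidean algorithm to find gcd.
We find integers such that 47*x0 + 36*y0 = 1

Step 3: Scale the particular solution.
Multiply by 7/1 = 7:
m = -91, n = -119

Step 4: Verify.
47*(-91) - 36*(-119) = 7 = 7 ✓

m = -91, n = -119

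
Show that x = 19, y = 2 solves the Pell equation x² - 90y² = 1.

Compute x² = 19² = 361
Compute 90y² = 90·2² = 90·4 = 360
x² - 90y² = 361 - 360 = 1
Since this equals 1, (19, 2) is a solution.

Yes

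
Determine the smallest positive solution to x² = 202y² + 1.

We seek the smallest positive integers (x, y) with x² - 202y² = 1, i.e., x² = 202y² + 1.
Try successive y values:
y = 1: x² = 202·1² + 1 = 203, not a perfect square
y = 2: x² = 202·2² + 1 = 809, not a perfect square
y = 3: x² = 202·3² + 1 = 1819, not a perfect square
... continuing the search (or via continued fractions) ...
y = 1388322: x² = 202·1388322² + 1 = 389342471088169, x = 19731763 ✓

Verify: 19731763² - 202·1388322² = 389342471088169 - 389342471088168 = 1 ✓

x = 19731763, y = 1388322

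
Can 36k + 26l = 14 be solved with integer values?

Step 1: Compute gcd(36, 26).
gcd(36, 26) = 2

Step 2: Check divisibility.
Does 2 divide 14? 14 = 2 x 7, so yes.

By the theorem on linear Diophantine equations, 36k + 26l = 14 has integer solutions if and only if gcd(36, 26) divides 14. Since 2 | 14, solutions exist.

Yes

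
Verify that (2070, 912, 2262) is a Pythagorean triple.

Compute a² + b²:
2070² + 912² = 4284900 + 831744 = 5116644
Compute c²:
2262² = 5116644
Since 5116644 = 5116644, it is a Pythagorean triple.

Yes, it is a Pythagorean triple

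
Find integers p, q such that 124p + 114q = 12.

Step 1: Check solvability.
gcd(124, 114) = 2
Since 2 divides 12, solutions exist.

Step 2: Apply extended Euclidean algorithm to find gcd.
We find integers such that 124*x0 + 114*y0 = 2

Step 3: Scale the particular solution.
Multiply by 12/2 = 6:
p = 138, q = -150

Step 4: Verify.
124*(138) + 114*(-150) = 12 = 12 ✓

p = 138, q = -150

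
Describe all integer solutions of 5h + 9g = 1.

Step 1: Compute gcd(5, 9) = 1.
Since 1 divides 1, solutions exist.

Step 2: Find a particular solution using extended Euclidean algorithm.
We get h₀ = 2, g₀ = -1.
Check: 5*2 + 9*-1 = 1 = 1 ✓

Step 3: Write the general solution.
h = 2 + (9/1)t = 2 + 9t
g = -1 - (5/1)t = -1 - 5t
for any integer t.

h = 2 + 9t, g = -1 - 5t for integer t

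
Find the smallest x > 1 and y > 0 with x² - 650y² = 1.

We seek the smallest positive integers (x, y) with x² - 650y² = 1, i.e., x² = 650y² + 1.
Try successive y values:
y = 1: x² = 650·1² + 1 = 651, not a perfect square
y = 2: x² = 650·2² + 1 = 2601, x = 51 ✓

Verify: 51² - 650·2² = 2601 - 2600 = 1 ✓

x = 51, y = 2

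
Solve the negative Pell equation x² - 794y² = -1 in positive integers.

We need x² = 794y² - 1. Try successive y:
y = 1: x² = 794·1² - 1 = 793, not a perfect square
y = 2: x² = 794·2² - 1 = 3175, not a perfect square
y = 3: x² = 794·3² - 1 = 7145, not a perfect square
...
y = 1073: x² = 794·1073² - 1 = 914155225 = 30235² ✓
Check: 30235² - 794·1073² = 914155225 - 914155226 = -1 ✓

x = 30235, y = 1073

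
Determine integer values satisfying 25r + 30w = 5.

Step 1: Check solvability.
gcd(25, 30) = 5
Since 5 divides 5, solutions exist.

Step 2: Apply extended Euclidean algorithm to find gcd.
We find integers such that 25*x0 + 30*y0 = 5

Step 3: Scale the particular solution.
Multiply by 5/5 = 1:
r = -1, w = 1

Step 4: Verify.
25*(-1) + 30*(1) = 5 = 5 ✓

r = -1, w = 1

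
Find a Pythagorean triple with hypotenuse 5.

We need a² + b² = 5² = 25.
Trying: 3² + 4² = 9 + 16 = 25 ✓

(3, 4, 5)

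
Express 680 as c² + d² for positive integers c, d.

We need to find integers c, d > 0 such that c² + d² = 680.
Trying c = 2: d² = 680 - 2² = 680 - 4 = 676
d = 26
Check: 2² + 26² = 4 + 676 = 680 ✓

680 = 2² + 26²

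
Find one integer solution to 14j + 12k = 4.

Step 1: Check solvability.
gcd(14, 12) = 2
Since 2 divides 4, solutions exist.

Step 2: Apply extended Euclidean algorithm to find gcd.
We find integers such that 14*x0 + 12*y0 = 2

Step 3: Scale the particular solution.
Multiply by 4/2 = 2:
j = 2, k = -2

Step 4: Verify.
14*(2) + 12*(-2) = 4 = 4 ✓

j = 2, k = -2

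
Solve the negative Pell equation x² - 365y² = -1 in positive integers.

We need x² = 365y² - 1. Try successive y:
y = 1: x² = 365·1² - 1 = 364, not a perfect square
y = 2: x² = 365·2² - 1 = 1459, not a perfect square
y = 3: x² = 365·3² - 1 = 3284, not a perfect square
...
y = 181: x² = 365·181² - 1 = 11957764 = 3458² ✓
Check: 3458² - 365·181² = 11957764 - 11957765 = -1 ✓

x = 3458, y = 181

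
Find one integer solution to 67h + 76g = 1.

Step 1: Check solvability.
gcd(67, 76) = 1
Since 1 divides 1, solutions exist.

Step 2: Apply extended Euclidean algorithm to find gcd.
We find integers such that 67*x0 + 76*y0 = 1

Step 3: Scale the particular solution.
Multiply by 1/1 = 1:
h = -17, g = 15

Step 4: Verify.
67*(-17) + 76*(15) = 1 = 1 ✓

h = -17, g = 15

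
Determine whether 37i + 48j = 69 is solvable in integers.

Step 1: Compute gcd(37, 48).
gcd(37, 48) = 1

Step 2: Check divisibility.
Does 1 divide 69? 69 = 1 x 69, so yes.

By the theorem on linear Diophantine equations, 37i + 48j = 69 has integer solutions if and only if gcd(37, 48) divides 69. Since 1 | 69, solutions exist.

Yes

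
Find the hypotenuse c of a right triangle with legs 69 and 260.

c² = a² + b² = 69² + 260² = 4761 + 67600 = 72361
c = 269

269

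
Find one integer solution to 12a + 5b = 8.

Step 1: Check solvability.
gcd(12, 5) = 1
Since 1 divides 8, solutions exist.

Step 2: Apply extended Euclidean algorithm to find gcd.
We find integers such that 12*x0 + 5*y0 = 1

Step 3: Scale the particular solution.
Multiply by 8/1 = 8:
a = -16, b = 40

Step 4: Verify.
12*(-16) + 5*(40) = 8 = 8 ✓

a = -16, b = 40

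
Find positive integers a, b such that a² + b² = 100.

Search for a with 100 - a² a perfect square.
a = 6: 100 - 6² = 100 - 36 = 64 = 8² ✓
So a = 6, b = 8.

a = 6, b = 8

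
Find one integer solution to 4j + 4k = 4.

Step 1: Check solvability.
gcd(4, 4) = 4
Since 4 divides 4, solutions exist.

Step 2: Apply extended Euclidean algorithm to find gcd.
We find integers such that 4*x0 + 4*y0 = 4

Step 3: Scale the particular solution.
Multiply by 4/4 = 1:
j = 0, k = 1

Step 4: Verify.
4*(0) + 4*(1) = 4 = 4 ✓

j = 0, k = 1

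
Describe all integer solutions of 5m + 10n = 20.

Step 1: Compute gcd(5, 10) = 5.
Since 5 divides 20, solutions exist.

Step 2: Find a particular solution using extended Euclidean algorithm.
We get m₀ = 4, n₀ = 0.
Check: 5*4 + 10*0 = 20 = 20 ✓

Step 3: Write the general solution.
m = 4 + (10/5)t = 4 + 2t
n = 0 - (5/5)t = 0 - 1t
for any integer t.

m = 4 + 2t, n = 0 - 1t for integer t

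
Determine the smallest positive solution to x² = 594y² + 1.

We seek the smallest positive integers (x, y) with x² - 594y² = 1, i.e., x² = 594y² + 1.
Try successive y values:
y = 1: x² = 594·1² + 1 = 595, not a perfect square
y = 2: x² = 594·2² + 1 = 2377, not a perfect square
y = 3: x² = 594·3² + 1 = 5347, not a perfect square
... continuing the search (or via continued fractions) ...
y = 45064: x² = 594·45064² + 1 = 1206273873025, x = 1098305 ✓

Verify: 1098305² - 594·45064² = 1206273873025 - 1206273873024 = 1 ✓

x = 1098305, y = 45064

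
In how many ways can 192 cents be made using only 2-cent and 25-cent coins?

We need non-negative integers (x, y) with 2x + 25y = 192.
For each x from 0 to 96, check if (192 - 2x) is a non-negative multiple of 25.
Solutions (x, y): (21,6), (46,4), (71,2), (96,0)
Count: 4

4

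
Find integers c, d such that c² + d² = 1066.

We need to find integers c, d > 0 such that c² + d² = 1066.
Trying c = 15: d² = 1066 - 15² = 1066 - 225 = 841
d = 29
Check: 15² + 29² = 225 + 841 = 1066 ✓

1066 = 15² + 29²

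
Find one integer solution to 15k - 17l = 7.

Step 1: Check solvability.
gcd(15, 17) = 1
Since 1 divides 7, solutions exist.

Step 2: Apply extended Euclidean algorithm to find gcd.
We find integers such that 15*x0 + 17*y0 = 1

Step 3: Scale the particular solution.
Multiply by 7/1 = 7:
k = 56, l = 49

Step 4: Verify.
15*(56) - 17*(49) = 7 = 7 ✓

k = 56, l = 49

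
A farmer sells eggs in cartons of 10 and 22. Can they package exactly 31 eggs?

We need non-negative a, b with 10a + 22b = 31.
gcd(10, 22) = 2, and 2 does not divide 31.
No integer solutions exist.

No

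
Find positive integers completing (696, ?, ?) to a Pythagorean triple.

We need the other leg and hypotenuse such that 696² + x² = c².
Take x = 697, c = 985: 696² + 697² = 484416 + 485809 = 970225 = 985² ✓
Triple: (697, 696, 985)

(697, 696, 985)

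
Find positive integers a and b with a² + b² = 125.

We need to find integers a, b > 0 such that a² + b² = 125.
Trying a = 2: b² = 125 - 2² = 125 - 4 = 121
b = 11
Check: 2² + 11² = 4 + 121 = 125 ✓

125 = 2² + 11²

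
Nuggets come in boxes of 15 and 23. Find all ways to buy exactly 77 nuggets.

We need non-negative integers (x, y) with 15x + 23y = 77.
For each x in 0..5, check if 77 - 15x is a non-negative multiple of 23.
No x yields an integer y ≥ 0.

No solution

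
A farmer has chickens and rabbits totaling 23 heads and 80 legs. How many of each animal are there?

Let c = chickens, r = rabbits.
Heads: c + r = 23
Legs: 2c + 4r = 80
From the first equation, c = 23 - r. Substitute:
2(23 - r) + 4r = 80
46 + 2r = 80
r = (80 - 46)/2 = 17
c = 23 - 17 = 6

Chickens: 6, Rabbits: 17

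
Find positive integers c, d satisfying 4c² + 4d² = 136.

Try small values of c and check whether (136 - 4c²)/4 is a perfect square.
c = 3: 4·3² = 36, so 4d² = 136 - 36 = 100, giving d² = 25, d = 5.
Check: 4·3² + 4·5² = 36 + 100 = 136 ✓

c = 3, d = 5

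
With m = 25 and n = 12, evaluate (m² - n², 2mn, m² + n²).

a = m² - n² = 625 - 144 = 481
b = 2mn = 2·25·12 = 600
c = m² + n² = 625 + 144 = 769
Verify: 481² + 600² = 231361 + 360000 = 591361 = 769² ✓

(481, 600, 769)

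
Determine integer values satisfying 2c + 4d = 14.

Step 1: Check solvability.
gcd(2, 4) = 2
Since 2 divides 14, solutions exist.

Step 2: Apply extended Euclidean algorithm to find gcd.
We find integers such that 2*x0 + 4*y0 = 2

Step 3: Scale the particular solution.
Multiply by 14/2 = 7:
c = 7, d = 0

Step 4: Verify.
2*(7) + 4*(0) = 14 = 14 ✓

c = 7, d = 0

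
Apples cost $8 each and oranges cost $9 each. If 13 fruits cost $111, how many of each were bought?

Let a = apples, o = oranges.
a + o = 13
8a + 9o = 111
Substitute o = 13 - a:
8a + 9(13 - a) = 111
(8 - 9)a = 111 - 117
-1a = -6
a = 6, o = 13 - 6 = 7

Apples: 6, Oranges: 7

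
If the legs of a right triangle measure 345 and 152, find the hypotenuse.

c² = a² + b² = 345² + 152² = 119025 + 23104 = 142129
c = 377

377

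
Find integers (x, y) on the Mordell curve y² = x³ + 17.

Try small integer x values and check whether x³ + 17 is a perfect square.
x = -1: x³ + 17 = -1³ + 17 = -1 + 17 = 16
Is 16 a perfect square? 4² = 16 ✓
So (x, y) = (-1, -4) is a solution.

x = -1, y = -4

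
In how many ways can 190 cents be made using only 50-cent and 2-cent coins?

We need non-negative integers (x, y) with 50x + 2y = 190.
For each x from 0 to 3, check if (190 - 50x) is a non-negative multiple of 2.
Solutions (x, y): (0,95), (1,70), (2,45), (3,20)
Count: 4

4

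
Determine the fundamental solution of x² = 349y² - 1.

We need x² = 349y² - 1. Try successive y:
y = 1: x² = 349·1² - 1 = 348, not a perfect square
y = 2: x² = 349·2² - 1 = 1395, not a perfect square
y = 3: x² = 349·3² - 1 = 3140, not a perfect square
...
y = 493: x² = 349·493² - 1 = 84824100 = 9210² ✓
Check: 9210² - 349·493² = 84824100 - 84824101 = -1 ✓

x = 9210, y = 493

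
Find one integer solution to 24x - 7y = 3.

Step 1: Check solvability.
gcd(24, 7) = 1
Since 1 divides 3, solutions exist.

Step 2: Apply extended Euclidean algorithm to find gcd.
We find integers such that 24*x0 + 7*y0 = 1

Step 3: Scale the particular solution.
Multiply by 3/1 = 3:
x = -6, y = -21

Step 4: Verify.
24*(-6) - 7*(-21) = 3 = 3 ✓

x = -6, y = -21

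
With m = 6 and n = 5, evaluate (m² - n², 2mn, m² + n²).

a = m² - n² = 36 - 25 = 11
b = 2mn = 2·6·5 = 60
c = m² + n² = 36 + 25 = 61
Verify: 11² + 60² = 121 + 3600 = 3721 = 61² ✓

(11, 60, 61)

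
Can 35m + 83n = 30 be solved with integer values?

Step 1: Compute gcd(35, 83).
gcd(35, 83) = 1

Step 2: Check divisibility.
Does 1 divide 30? 30 = 1 x 30, so yes.

By the theorem on linear Diophantine equations, 35m + 83n = 30 has integer solutions if and only if gcd(35, 83) divides 30. Since 1 | 30, solutions exist.

Yes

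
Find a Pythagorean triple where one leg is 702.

We need the other leg and hypotenuse such that 702² + x² = c².
Take x = 264, c = 750: 702² + 264² = 492804 + 69696 = 562500 = 750² ✓
Triple: (702, 264, 750)

(702, 264, 750)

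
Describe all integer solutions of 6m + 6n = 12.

Step 1: Compute gcd(6, 6) = 6.
Since 6 divides 12, solutions exist.

Step 2: Find a particular solution using extended Euclidean algorithm.
We get m₀ = 0, n₀ = 2.
Check: 6*0 + 6*2 = 12 = 12 ✓

Step 3: Write the general solution.
m = 0 + (6/6)t = 0 + 1t
n = 2 - (6/6)t = 2 - 1t
for any integer t.

m = 0 + 1t, n = 2 - 1t for integer t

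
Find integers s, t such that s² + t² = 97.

We need to find integers s, t > 0 such that s² + t² = 97.
Trying s = 4: t² = 97 - 4² = 97 - 16 = 81
t = 9
Check: 4² + 9² = 16 + 81 = 97 ✓

97 = 4² + 9²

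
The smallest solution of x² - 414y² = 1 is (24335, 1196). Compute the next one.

Solutions to x² - Dy² = 1 are generated by powers of (x₀ + y₀√D).
The next solution satisfies x₁ + y₁√414 = (x₀ + y₀√414)², giving:
x₁ = x₀² + 414y₀² = 24335² + 414·1196² = 592192225 + 592192224 = 1184384449
y₁ = 2x₀y₀ = 2·24335·1196 = 58209320

Verify: 1184384449² - 414·58209320² = 1402766523033033601 - 1402766523033033600 = 1 ✓

x = 1184384449, y = 58209320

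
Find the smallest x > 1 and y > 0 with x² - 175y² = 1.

We seek the smallest positive integers (x, y) with x² - 175y² = 1, i.e., x² = 175y² + 1.
Try successive y values:
y = 1: x² = 175·1² + 1 = 176, not a perfect square
y = 2: x² = 175·2² + 1 = 701, not a perfect square
y = 3: x² = 175·3² + 1 = 1576, not a perfect square
... continuing the search (or via continued fractions) ...
y = 153: x² = 175·153² + 1 = 4096576, x = 2024 ✓

Verify: 2024² - 175·153² = 4096576 - 4096575 = 1 ✓

x = 2024, y = 153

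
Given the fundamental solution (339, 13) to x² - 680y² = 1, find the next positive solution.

Solutions to x² - Dy² = 1 are generated by powers of (x₀ + y₀√D).
The next solution satisfies x₁ + y₁√680 = (x₀ + y₀√680)², giving:
x₁ = x₀² + 680y₀² = 339² + 680·13² = 114921 + 114920 = 229841
y₁ = 2x₀y₀ = 2·339·13 = 8814

Verify: 229841² - 680·8814² = 52826885281 - 52826885280 = 1 ✓

x = 229841, y = 8814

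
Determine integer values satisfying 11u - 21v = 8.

Step 1: Check solvability.
gcd(11, 21) = 1
Since 1 divides 8, solutions exist.

Step 2: Apply extended Euclidean algorithm to find gcd.
We find integers such that 11*x0 + 21*y0 = 1

Step 3: Scale the particular solution.
Multiply by 8/1 = 8:
u = 16, v = 8

Step 4: Verify.
11*(16) - 21*(8) = 8 = 8 ✓

u = 16, v = 8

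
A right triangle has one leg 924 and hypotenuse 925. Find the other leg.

a² = c² - b² = 855625 - 853776 = 1849
a = 43

43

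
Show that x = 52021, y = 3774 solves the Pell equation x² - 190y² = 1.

Compute x² = 52021² = 2706184441
Compute 190y² = 190·3774² = 190·14243076 = 2706184440
x² - 190y² = 2706184441 - 2706184440 = 1
Since this equals 1, (52021, 3774) is a solution.

Yes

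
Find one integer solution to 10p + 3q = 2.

Step 1: Check solvability.
gcd(10, 3) = 1
Since 1 divides 2, solutions exist.

Step 2: Apply extended Euclidean algorithm to find gcd.
We find integers such that 10*x0 + 3*y0 = 1

Step 3: Scale the particular solution.
Multiply by 2/1 = 2:
p = 2, q = -6

Step 4: Verify.
10*(2) + 3*(-6) = 2 = 2 ✓

p = 2, q = -6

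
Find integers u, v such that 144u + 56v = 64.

Step 1: Check solvability.
gcd(144, 56) = 8
Since 8 divides 64, solutions exist.

Step 2: Apply extended Euclidean algorithm to find gcd.
We find integers such that 144*x0 + 56*y0 = 8

Step 3: Scale the particular solution.
Multiply by 64/8 = 8:
u = 16, v = -40

Step 4: Verify.
144*(16) + 56*(-40) = 64 = 64 ✓

u = 16, v = -40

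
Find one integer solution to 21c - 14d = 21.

Step 1: Check solvability.
gcd(21, 14) = 7
Since 7 divides 21, solutions exist.

Step 2: Apply extended Euclidean algorithm to find gcd.
We find integers such that 21*x0 + 14*y0 = 7

Step 3: Scale the particular solution.
Multiply by 21/7 = 3:
c = 3, d = 3

Step 4: Verify.
21*(3) - 14*(3) = 21 = 21 ✓

c = 3, d = 3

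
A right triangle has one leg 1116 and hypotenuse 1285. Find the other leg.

a² = c² - b² = 1651225 - 1245456 = 405769
a = 637

637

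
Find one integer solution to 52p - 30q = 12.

Step 1: Check solvability.
gcd(52, 30) = 2
Since 2 divides 12, solutions exist.

Step 2: Apply extended Euclidean algorithm to find gcd.
We find integers such that 52*x0 + 30*y0 = 2

Step 3: Scale the particular solution.
Multiply by 12/2 = 6:
p = -24, q = -42

Step 4: Verify.
52*(-24) - 30*(-42) = 12 = 12 ✓

p = -24, q = -42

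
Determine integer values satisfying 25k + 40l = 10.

Step 1: Check solvability.
gcd(25, 40) = 5
Since 5 divides 10, solutions exist.

Step 2: Apply extended Euclidean algorithm to find gcd.
We find integers such that 25*x0 + 40*y0 = 5

Step 3: Scale the particular solution.
Multiply by 10/5 = 2:
k = -6, l = 4

Step 4: Verify.
25*(-6) + 40*(4) = 10 = 10 ✓

k = -6, l = 4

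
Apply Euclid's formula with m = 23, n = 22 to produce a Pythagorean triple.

a = m² - n² = 23² - 22² = 529 - 484 = 45
b = 2mn = 2·23·22 = 1012
c = m² + n² = 529 + 484 = 1013
Verify: 45² + 1012² = 2025 + 1024144 = 1026169 = 1013² ✓

(45, 1012, 1013)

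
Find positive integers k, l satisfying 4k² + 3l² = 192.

Try small values of k and check whether (192 - 4k²)/3 is a perfect square.
k = 6: 4·6² = 144, so 3l² = 192 - 144 = 48, giving l² = 16, l = 4.
Check: 4·6² + 3·4² = 144 + 48 = 192 ✓

k = 6, l = 4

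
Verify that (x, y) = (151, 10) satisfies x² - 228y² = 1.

Compute x² = 151² = 22801
Compute 228y² = 228·10² = 228·100 = 22800
x² - 228y² = 22801 - 22800 = 1
Since this equals 1, (151, 10) is a solution.

Yes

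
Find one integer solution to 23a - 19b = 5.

Step 1: Check solvability.
gcd(23, 19) = 1
Since 1 divides 5, solutions exist.

Step 2: Apply extended Euclidean algorithm to find gcd.
We find integers such that 23*x0 + 19*y0 = 1

Step 3: Scale the particular solution.
Multiply by 5/1 = 5:
a = 25, b = 30

Step 4: Verify.
23*(25) - 19*(30) = 5 = 5 ✓

a = 25, b = 30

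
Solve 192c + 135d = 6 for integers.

Step 1: Check solvability.
gcd(192, 135) = 3
Since 3 divides 6, solutions exist.

Step 2: Apply extended Euclidean algorithm to find gcd.
We find integers such that 192*x0 + 135*y0 = 3

Step 3: Scale the particular solution.
Multiply by 6/3 = 2:
c = 38, d = -54

Step 4: Verify.
192*(38) + 135*(-54) = 6 = 6 ✓

c = 38, d = -54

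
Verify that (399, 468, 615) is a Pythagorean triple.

Compute a² + b² = 399² + 468² = 159201 + 219024 = 378225
Compute c² = 615² = 378225
Since 378225 = 378225, confirmed.

Yes, it is a Pythagorean triple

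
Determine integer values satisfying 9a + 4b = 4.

Step 1: Check solvability.
gcd(9, 4) = 1
Since 1 divides 4, solutions exist.

Step 2: Apply extended Euclidean algorithm to find gcd.
We find integers such that 9*x0 + 4*y0 = 1

Step 3: Scale the particular solution.
Multiply by 4/1 = 4:
a = 4, b = -8

Step 4: Verify.
9*(4) + 4*(-8) = 4 = 4 ✓

a = 4, b = -8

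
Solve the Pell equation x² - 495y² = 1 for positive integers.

We seek the smallest positive integers (x, y) with x² - 495y² = 1, i.e., x² = 495y² + 1.
Try successive y values:
y = 1: x² = 495·1² + 1 = 496, not a perfect square
y = 2: x² = 495·2² + 1 = 1981, not a perfect square
y = 3: x² = 495·3² + 1 = 4456, not a perfect square
... continuing the search (or via continued fractions) ...
y = 4: x² = 495·4² + 1 = 7921, x = 89 ✓

Verify: 89² - 495·4² = 7921 - 7920 = 1 ✓

x = 89, y = 4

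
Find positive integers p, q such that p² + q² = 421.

Search for p with 421 - p² a perfect square.
p = 14: 421 - 14² = 421 - 196 = 225 = 15² ✓
So p = 14, q = 15.

p = 14, q = 15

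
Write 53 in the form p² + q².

We need to find integers p, q > 0 such that p² + q² = 53.
Trying p = 2: q² = 53 - 2² = 53 - 4 = 49
q = 7
Check: 2² + 7² = 4 + 49 = 53 ✓

53 = 2² + 7²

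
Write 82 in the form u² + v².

We need to find integers u, v > 0 such that u² + v² = 82.
Trying u = 1: v² = 82 - 1² = 82 - 1 = 81
v = 9
Check: 1² + 9² = 1 + 81 = 82 ✓

82 = 1² + 9²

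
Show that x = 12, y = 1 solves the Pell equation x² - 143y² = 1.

Compute x² = 12² = 144
Compute 143y² = 143·1² = 143·1 = 143
x² - 143y² = 144 - 143 = 1
Since this equals 1, (12, 1) is a solution.

Yes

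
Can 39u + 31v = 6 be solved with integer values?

Step 1: Compute gcd(39, 31).
gcd(39, 31) = 1

Step 2: Check divisibility.
Does 1 divide 6? 6 = 1 x 6, so yes.

By the theorem on linear Diophantine equations, 39u + 31v = 6 has integer solutions if and only if gcd(39, 31) divides 6. Since 1 | 6, solutions exist.

Yes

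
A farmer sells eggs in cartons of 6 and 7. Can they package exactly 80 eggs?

We need non-negative a, b with 6a + 7b = 80.
gcd(6, 7) = 1 divides 80.
Try a = 4: 7b = 80 - 24 = 56, so b = 8.
One way: 4 cartons of 6 and 8 cartons of 7.

Yes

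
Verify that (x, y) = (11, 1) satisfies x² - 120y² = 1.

Compute x² = 11² = 121
Compute 120y² = 120·1² = 120·1 = 120
x² - 120y² = 121 - 120 = 1
Since this equals 1, (11, 1) is a solution.

Yes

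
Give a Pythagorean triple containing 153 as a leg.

We need the other leg and hypotenuse such that 153² + x² = c².
Take x = 104, c = 185: 153² + 104² = 23409 + 10816 = 34225 = 185² ✓
Triple: (153, 104, 185)

(153, 104, 185)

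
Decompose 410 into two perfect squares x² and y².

We need to find integers x, y > 0 such that x² + y² = 410.
Trying x = 7: y² = 410 - 7² = 410 - 49 = 361
y = 19
Check: 7² + 19² = 49 + 361 = 410 ✓

410 = 7² + 19²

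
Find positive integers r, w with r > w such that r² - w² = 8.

Factor: r² - w² = (r+w)(r-w) = 8.
We need two factors of 8 with the same parity.
Use r+w = 4 and r-w = 2 (product 4·2 = 8).
Adding: 2r = 6, so r = 3.
Subtracting: 2w = 2, so w = 1.
Check: 3² - 1² = 9 - 1 = 8 ✓

r = 3, w = 1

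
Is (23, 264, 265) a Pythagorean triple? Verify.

Compute a² + b² = 23² + 264² = 529 + 69696 = 70225
Compute c² = 265² = 70225
Since 70225 = 70225, confirmed.

Yes, it is a Pythagorean triple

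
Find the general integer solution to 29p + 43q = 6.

Step 1: Compute gcd(29, 43) = 1.
Since 1 divides 6, solutions exist.

Step 2: Find a particular solution using extended Euclidean algorithm.
We get p₀ = 18, q₀ = -12.
Check: 29*18 + 43*-12 = 6 = 6 ✓

Step 3: Write the general solution.
p = 18 + (43/1)t = 18 + 43t
q = -12 - (29/1)t = -12 - 29t
for any integer t.

p = 18 + 43t, q = -12 - 29t for integer t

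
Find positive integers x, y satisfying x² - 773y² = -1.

We need x² = 773y² - 1. Try successive y:
y = 1: x² = 773·1² - 1 = 772, not a perfect square
y = 2: x² = 773·2² - 1 = 3091, not a perfect square
y = 3: x² = 773·3² - 1 = 6956, not a perfect square
...
y = 48305: x² = 773·48305² - 1 = 1803697348324 = 1343018² ✓
Check: 1343018² - 773·48305² = 1803697348324 - 1803697348325 = -1 ✓

x = 1343018, y = 48305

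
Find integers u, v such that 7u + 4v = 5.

Step 1: Check solvability.
gcd(7, 4) = 1
Since 1 divides 5, solutions exist.

Step 2: Apply extended Euclidean algorithm to find gcd.
We find integers such that 7*x0 + 4*y0 = 1

Step 3: Scale the particular solution.
Multiply by 5/1 = 5:
u = -5, v = 10

Step 4: Verify.
7*(-5) + 4*(10) = 5 = 5 ✓

u = -5, v = 10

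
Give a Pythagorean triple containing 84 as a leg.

We need the other leg and hypotenuse such that 84² + x² = c².
Take x = 13, c = 85: 84² + 13² = 7056 + 169 = 7225 = 85² ✓
Triple: (13, 84, 85)

(13, 84, 85)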